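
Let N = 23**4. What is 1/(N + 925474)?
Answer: 1/1205315 ≈ 8.2966e-7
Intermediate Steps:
N = 279841
1/(N + 925474) = 1/(279841 + 925474) = 1/1205315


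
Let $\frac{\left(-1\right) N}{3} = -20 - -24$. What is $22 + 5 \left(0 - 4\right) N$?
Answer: $262$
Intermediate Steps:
$N = -12$ ($N = - 3 \left(-20 - -24\right) = - 3 \left(-20 + 24\right) = \left(-3\right) 4 = -12$)
$22 + 5 \left(0 - 4\right) N = 22 + 5 \left(0 - 4\right) \left(-12\right) = 22 + 5 \left(-4\right) \left(-12\right) = 22 - -240 = 22 + 240 = 262$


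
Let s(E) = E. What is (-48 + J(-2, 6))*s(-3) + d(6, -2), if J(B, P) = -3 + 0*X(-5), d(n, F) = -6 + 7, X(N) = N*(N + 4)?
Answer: 154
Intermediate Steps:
X(N) = N*(4 + N)
d(n, F) = 1
J(B, P) = -3 (J(B, P) = -3 + 0*(-5*(4 - 5)) = -3 + 0*(-5*(-1)) = -3 + 0*5 = -3 + 0 = -3)
(-48 + J(-2, 6))*s(-3) + d(6, -2) = (-48 - 3)*(-3) + 1 = -51*(-3) + 1 = 153 + 1 = 154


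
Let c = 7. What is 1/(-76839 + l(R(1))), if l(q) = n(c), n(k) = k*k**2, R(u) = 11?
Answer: -1/76496 ≈ -1.3073e-5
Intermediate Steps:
n(k) = k**3
l(q) = 343 (l(q) = 7**3 = 343)
1/(-76839 + l(R(1))) = 1/(-76839 + 343) = 1/(-76496) = -1/76496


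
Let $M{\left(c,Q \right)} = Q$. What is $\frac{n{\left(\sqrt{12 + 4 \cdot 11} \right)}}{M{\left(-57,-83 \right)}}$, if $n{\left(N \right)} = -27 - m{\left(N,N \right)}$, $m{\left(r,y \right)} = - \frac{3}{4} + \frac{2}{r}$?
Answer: $\frac{105}{332} + \frac{\sqrt{14}}{1162} \approx 0.31949$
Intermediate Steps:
$m{\left(r,y \right)} = - \frac{3}{4} + \frac{2}{r}$ ($m{\left(r,y \right)} = \left(-3\right) \frac{1}{4} + \frac{2}{r} = - \frac{3}{4} + \frac{2}{r}$)
$n{\left(N \right)} = - \frac{105}{4} - \frac{2}{N}$ ($n{\left(N \right)} = -27 - \left(- \frac{3}{4} + \frac{2}{N}\right) = -27 + \left(\frac{3}{4} - \frac{2}{N}\right) = - \frac{105}{4} - \frac{2}{N}$)
$\frac{n{\left(\sqrt{12 + 4 \cdot 11} \right)}}{M{\left(-57,-83 \right)}} = \frac{- \frac{105}{4} - \frac{2}{\sqrt{12 + 4 \cdot 11}}}{-83} = \left(- \frac{105}{4} - \frac{2}{\sqrt{12 + 44}}\right) \left(- \frac{1}{83}\right) = \left(- \frac{105}{4} - \frac{2}{\sqrt{56}}\right) \left(- \frac{1}{83}\right) = \left(- \frac{105}{4} - \frac{2}{2 \sqrt{14}}\right) \left(- \frac{1}{83}\right) = \left(- \frac{105}{4} - 2 \frac{\sqrt{14}}{28}\right) \left(- \frac{1}{83}\right) = \left(- \frac{105}{4} - \frac{\sqrt{14}}{14}\right) \left(- \frac{1}{83}\right) = \frac{105}{332} + \frac{\sqrt{14}}{1162}$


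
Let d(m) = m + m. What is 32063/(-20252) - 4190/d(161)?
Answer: -47590083/3260572 ≈ -14.596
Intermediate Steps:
d(m) = 2*m
32063/(-20252) - 4190/d(161) = 32063/(-20252) - 4190/(2*161) = 32063*(-1/20252) - 4190/322 = -32063/20252 - 4190*1/322 = -32063/20252 - 2095/161 = -47590083/3260572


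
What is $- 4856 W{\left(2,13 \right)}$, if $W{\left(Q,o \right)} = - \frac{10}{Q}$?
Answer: $24280$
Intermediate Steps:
$- 4856 W{\left(2,13 \right)} = - 4856 \left(- \frac{10}{2}\right) = - 4856 \left(\left(-10\right) \frac{1}{2}\right) = \left(-4856\right) \left(-5\right) = 24280$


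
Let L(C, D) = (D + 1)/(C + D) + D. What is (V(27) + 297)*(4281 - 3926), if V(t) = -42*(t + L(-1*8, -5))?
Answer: -2953245/13 ≈ -2.2717e+5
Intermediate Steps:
L(C, D) = D + (1 + D)/(C + D) (L(C, D) = (1 + D)/(C + D) + D = D + (1 + D)/(C + D))
V(t) = 2562/13 - 42*t (V(t) = -42*(t + (1 - 5 + (-5)² - 1*8*(-5))/(-1*8 - 5)) = -42*(t + (1 - 5 + 25 - 8*(-5))/(-8 - 5)) = -42*(t + (1 - 5 + 25 + 40)/(-13)) = -42*(t - 1/13*61) = -42*(t - 61/13) = -42*(-61/13 + t) = 2562/13 - 42*t)
(V(27) + 297)*(4281 - 3926) = ((2562/13 - 42*27) + 297)*(4281 - 3926) = ((2562/13 - 1134) + 297)*355 = (-12180/13 + 297)*355 = -8319/13*355 = -2953245/13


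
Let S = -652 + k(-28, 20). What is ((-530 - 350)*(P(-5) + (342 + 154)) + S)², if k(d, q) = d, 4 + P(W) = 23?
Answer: 206007054400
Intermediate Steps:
P(W) = 19 (P(W) = -4 + 23 = 19)
S = -680 (S = -652 - 28 = -680)
((-530 - 350)*(P(-5) + (342 + 154)) + S)² = ((-530 - 350)*(19 + (342 + 154)) - 680)² = (-880*(19 + 496) - 680)² = (-880*515 - 680)² = (-453200 - 680)² = (-453880)² = 206007054400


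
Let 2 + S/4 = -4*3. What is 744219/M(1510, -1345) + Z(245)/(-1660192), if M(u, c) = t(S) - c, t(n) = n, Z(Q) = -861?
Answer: 1235547539877/2139987488 ≈ 577.36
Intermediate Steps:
S = -56 (S = -8 + 4*(-4*3) = -8 + 4*(-12) = -8 - 48 = -56)
M(u, c) = -56 - c
744219/M(1510, -1345) + Z(245)/(-1660192) = 744219/(-56 - 1*(-1345)) - 861/(-1660192) = 744219/(-56 + 1345) - 861*(-1/1660192) = 744219/1289 + 861/1660192 = 1235547539877/2139987488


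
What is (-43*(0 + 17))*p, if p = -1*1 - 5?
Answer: 4386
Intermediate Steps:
p = -6 (p = -1 - 5 = -6)
(-43*(0 + 17))*p = -43*(0 + 17)*(-6) = -43*17*(-6) = -731*(-6) = 4386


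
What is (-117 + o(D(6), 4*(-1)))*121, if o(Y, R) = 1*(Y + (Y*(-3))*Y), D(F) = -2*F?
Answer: -67881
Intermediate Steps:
o(Y, R) = Y - 3*Y² (o(Y, R) = 1*(Y + (-3*Y)*Y) = 1*(Y - 3*Y²) = Y - 3*Y²)
(-117 + o(D(6), 4*(-1)))*121 = (-117 + (-2*6)*(1 - (-6)*6))*121 = (-117 - 12*(1 - 3*(-12)))*121 = (-117 - 12*(1 + 36))*121 = (-117 - 12*37)*121 = (-117 - 444)*121 = -561*121 = -67881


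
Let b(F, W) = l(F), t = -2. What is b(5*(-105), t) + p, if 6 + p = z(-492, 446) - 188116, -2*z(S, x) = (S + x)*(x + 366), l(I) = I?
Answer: -169971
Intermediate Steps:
b(F, W) = F
z(S, x) = -(366 + x)*(S + x)/2 (z(S, x) = -(S + x)*(x + 366)/2 = -(S + x)*(366 + x)/2 = -(366 + x)*(S + x)/2)
p = -169446 (p = -6 + ((-183*(-492) - 183*446 - ½*446² - ½*(-492)*446) - 188116) = -6 + ((90036 - 81618 - ½*198916 + 109716) - 188116) = -6 + ((90036 - 81618 - 99458 + 109716) - 188116) = -6 + (18676 - 188116) = -6 - 169440 = -169446)
b(5*(-105), t) + p = 5*(-105) - 169446 = -525 - 169446 = -169971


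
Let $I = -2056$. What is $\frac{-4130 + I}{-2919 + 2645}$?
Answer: $\frac{3093}{137} \approx 22.577$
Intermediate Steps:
$\frac{-4130 + I}{-2919 + 2645} = \frac{-4130 - 2056}{-2919 + 2645} = - \frac{6186}{-274} = \left(-6186\right) \left(- \frac{1}{274}\right) = \frac{3093}{137}$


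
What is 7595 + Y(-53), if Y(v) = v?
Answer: 7542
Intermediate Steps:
7595 + Y(-53) = 7595 - 53 = 7542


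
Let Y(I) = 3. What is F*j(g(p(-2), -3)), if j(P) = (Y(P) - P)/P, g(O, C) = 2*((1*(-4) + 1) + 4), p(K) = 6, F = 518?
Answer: 259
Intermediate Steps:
g(O, C) = 2 (g(O, C) = 2*((-4 + 1) + 4) = 2*(-3 + 4) = 2*1 = 2)
j(P) = (3 - P)/P
F*j(g(p(-2), -3)) = 518*((3 - 1*2)/2) = 518*((3 - 2)/2) = 518*((½)*1) = 518*(½) = 259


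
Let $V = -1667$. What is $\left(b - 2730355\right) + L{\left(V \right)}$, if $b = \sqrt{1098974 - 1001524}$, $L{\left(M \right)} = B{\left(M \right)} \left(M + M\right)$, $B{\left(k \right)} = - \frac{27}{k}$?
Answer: $-2730409 + 5 \sqrt{3898} \approx -2.7301 \cdot 10^{6}$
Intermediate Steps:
$L{\left(M \right)} = -54$ ($L{\left(M \right)} = - \frac{27}{M} \left(M + M\right) = - \frac{27}{M} 2 M = -54$)
$b = 5 \sqrt{3898}$ ($b = \sqrt{97450} = 5 \sqrt{3898} \approx 312.17$)
$\left(b - 2730355\right) + L{\left(V \right)} = \left(5 \sqrt{3898} - 2730355\right) - 54 = \left(-2730355 + 5 \sqrt{3898}\right) - 54 = -2730409 + 5 \sqrt{3898}$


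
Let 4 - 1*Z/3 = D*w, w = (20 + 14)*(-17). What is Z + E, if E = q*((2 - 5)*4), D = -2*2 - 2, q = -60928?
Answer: 720744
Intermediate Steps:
D = -6 (D = -4 - 2 = -6)
w = -578 (w = 34*(-17) = -578)
E = 731136 (E = -60928*(2 - 5)*4 = -(-182784)*4 = -60928*(-12) = 731136)
Z = -10392 (Z = 12 - (-18)*(-578) = 12 - 3*3468 = 12 - 10404 = -10392)
Z + E = -10392 + 731136 = 720744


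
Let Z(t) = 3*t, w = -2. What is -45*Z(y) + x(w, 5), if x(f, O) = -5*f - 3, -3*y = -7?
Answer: -308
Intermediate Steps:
y = 7/3 (y = -1/3*(-7) = 7/3 ≈ 2.3333)
x(f, O) = -3 - 5*f
-45*Z(y) + x(w, 5) = -135*7/3 + (-3 - 5*(-2)) = -45*7 + (-3 + 10) = -315 + 7 = -308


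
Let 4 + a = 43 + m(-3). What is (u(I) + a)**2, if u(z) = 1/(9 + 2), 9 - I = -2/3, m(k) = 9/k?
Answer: 157609/121 ≈ 1302.6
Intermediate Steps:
I = 29/3 (I = 9 - (-2)/3 = 9 - 1*(-2/3) = 9 + 2/3 = 29/3 ≈ 9.6667)
a = 36 (a = -4 + (43 + 9/(-3)) = -4 + (43 + 9*(-1/3)) = -4 + (43 - 3) = -4 + 40 = 36)
u(z) = 1/11
(u(I) + a)**2 = (1/11 + 36)**2 = (397/11)**2 = 157609/121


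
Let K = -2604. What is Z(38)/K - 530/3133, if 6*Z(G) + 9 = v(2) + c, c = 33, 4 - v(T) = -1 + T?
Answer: -929479/5438888 ≈ -0.17090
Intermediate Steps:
v(T) = 5 - T (v(T) = 4 - (-1 + T) = 4 + (1 - T) = 5 - T)
Z(G) = 9/2 (Z(G) = -3/2 + ((5 - 1*2) + 33)/6 = -3/2 + ((5 - 2) + 33)/6 = -3/2 + (3 + 33)/6 = -3/2 + (⅙)*36 = -3/2 + 6 = 9/2)
Z(38)/K - 530/3133 = (9/2)/(-2604) - 530/3133 = (9/2)*(-1/2604) - 530*1/3133 = -3/1736 - 530/3133 = -929479/5438888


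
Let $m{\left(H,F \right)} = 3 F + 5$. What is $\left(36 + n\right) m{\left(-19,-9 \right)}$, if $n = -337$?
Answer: $6622$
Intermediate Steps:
$m{\left(H,F \right)} = 5 + 3 F$
$\left(36 + n\right) m{\left(-19,-9 \right)} = \left(36 - 337\right) \left(5 + 3 \left(-9\right)\right) = - 301 \left(5 - 27\right) = \left(-301\right) \left(-22\right) = 6622$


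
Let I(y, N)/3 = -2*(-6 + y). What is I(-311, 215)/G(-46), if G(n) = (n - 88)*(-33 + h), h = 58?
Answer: -951/1675 ≈ -0.56776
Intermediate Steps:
I(y, N) = 36 - 6*y (I(y, N) = 3*(-2*(-6 + y)) = 3*(12 - 2*y) = 36 - 6*y)
G(n) = -2200 + 25*n (G(n) = (n - 88)*(-33 + 58) = (-88 + n)*25 = -2200 + 25*n)
I(-311, 215)/G(-46) = (36 - 6*(-311))/(-2200 + 25*(-46)) = (36 + 1866)/(-2200 - 1150) = 1902/(-3350) = 1902*(-1/3350) = -951/1675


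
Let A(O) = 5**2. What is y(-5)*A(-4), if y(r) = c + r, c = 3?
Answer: -50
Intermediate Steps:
A(O) = 25
y(r) = 3 + r
y(-5)*A(-4) = (3 - 5)*25 = -2*25 = -50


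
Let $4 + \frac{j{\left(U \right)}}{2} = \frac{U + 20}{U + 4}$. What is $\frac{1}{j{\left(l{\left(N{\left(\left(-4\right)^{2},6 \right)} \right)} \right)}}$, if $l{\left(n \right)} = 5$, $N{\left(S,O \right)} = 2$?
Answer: $- \frac{9}{22} \approx -0.40909$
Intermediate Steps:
$j{\left(U \right)} = -8 + \frac{2 \left(20 + U\right)}{4 + U}$ ($j{\left(U \right)} = -8 + 2 \frac{U + 20}{U + 4} = -8 + 2 \frac{20 + U}{4 + U} = -8 + \frac{2 \left(20 + U\right)}{4 + U}$)
$\frac{1}{j{\left(l{\left(N{\left(\left(-4\right)^{2},6 \right)} \right)} \right)}} = \frac{1}{2 \frac{1}{4 + 5} \left(4 - 15\right)} = \frac{1}{2 \cdot \frac{1}{9} \left(4 - 15\right)} = \frac{1}{2 \cdot \frac{1}{9} \left(-11\right)} = \frac{1}{- \frac{22}{9}} = - \frac{9}{22}$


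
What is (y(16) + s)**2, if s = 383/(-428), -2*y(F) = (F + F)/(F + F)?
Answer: 356409/183184 ≈ 1.9456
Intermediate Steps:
y(F) = -1/2 (y(F) = -(F + F)/(2*(F + F)) = -2*F/(2*(2*F)) = -2*F*1/(2*F)/2 = -1/2*1 = -1/2)
s = -383/428 (s = 383*(-1/428) = -383/428 ≈ -0.89486)
(y(16) + s)**2 = (-1/2 - 383/428)**2 = (-597/428)**2 = 356409/183184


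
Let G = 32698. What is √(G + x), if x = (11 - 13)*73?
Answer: 2*√8138 ≈ 180.42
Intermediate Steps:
x = -146 (x = -2*73 = -146)
√(G + x) = √(32698 - 146) = √32552 = 2*√8138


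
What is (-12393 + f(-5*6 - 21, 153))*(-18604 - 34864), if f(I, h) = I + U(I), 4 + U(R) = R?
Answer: 668296532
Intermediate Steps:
U(R) = -4 + R
f(I, h) = -4 + 2*I (f(I, h) = I + (-4 + I) = -4 + 2*I)
(-12393 + f(-5*6 - 21, 153))*(-18604 - 34864) = (-12393 + (-4 + 2*(-5*6 - 21)))*(-18604 - 34864) = (-12393 + (-4 + 2*(-30 - 21)))*(-53468) = (-12393 + (-4 + 2*(-51)))*(-53468) = (-12393 + (-4 - 102))*(-53468) = (-12393 - 106)*(-53468) = -12499*(-53468) = 668296532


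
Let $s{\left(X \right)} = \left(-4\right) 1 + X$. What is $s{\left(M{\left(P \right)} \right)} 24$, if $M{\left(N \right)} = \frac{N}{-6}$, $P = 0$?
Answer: $-96$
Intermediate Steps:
$M{\left(N \right)} = - \frac{N}{6}$ ($M{\left(N \right)} = N \left(- \frac{1}{6}\right) = - \frac{N}{6}$)
$s{\left(X \right)} = -4 + X$
$s{\left(M{\left(P \right)} \right)} 24 = \left(-4 - 0\right) 24 = \left(-4 + 0\right) 24 = \left(-4\right) 24 = -96$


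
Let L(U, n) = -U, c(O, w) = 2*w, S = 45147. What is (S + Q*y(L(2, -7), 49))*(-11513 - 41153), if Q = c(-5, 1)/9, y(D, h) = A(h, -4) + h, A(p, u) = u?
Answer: -2378238562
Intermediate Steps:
y(D, h) = -4 + h
Q = 2/9 (Q = (2*1)/9 = 2*(⅑) = 2/9 ≈ 0.22222)
(S + Q*y(L(2, -7), 49))*(-11513 - 41153) = (45147 + 2*(-4 + 49)/9)*(-11513 - 41153) = (45147 + (2/9)*45)*(-52666) = (45147 + 10)*(-52666) = 45157*(-52666) = -2378238562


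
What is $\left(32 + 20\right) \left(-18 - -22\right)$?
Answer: $208$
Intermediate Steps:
$\left(32 + 20\right) \left(-18 - -22\right) = 52 \left(-18 + 22\right) = 52 \cdot 4 = 208$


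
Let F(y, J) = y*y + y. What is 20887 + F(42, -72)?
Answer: 22693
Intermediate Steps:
F(y, J) = y + y**2 (F(y, J) = y**2 + y = y + y**2)
20887 + F(42, -72) = 20887 + 42*(1 + 42) = 20887 + 42*43 = 20887 + 1806 = 22693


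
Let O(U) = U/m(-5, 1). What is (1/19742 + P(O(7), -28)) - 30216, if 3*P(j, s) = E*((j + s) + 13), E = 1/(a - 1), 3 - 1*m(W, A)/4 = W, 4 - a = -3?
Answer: -171803659031/5685696 ≈ -30217.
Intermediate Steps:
a = 7 (a = 4 - 1*(-3) = 4 + 3 = 7)
m(W, A) = 12 - 4*W
O(U) = U/32 (O(U) = U/(12 - 4*(-5)) = U/(12 + 20) = U/32)
E = ⅙ (E = 1/(7 - 1) = 1/6 = ⅙ ≈ 0.16667)
P(j, s) = 13/18 + j/18 + s/18 (P(j, s) = (((j + s) + 13)/6)/3 = ((13 + j + s)/6)/3 = (13/6 + j/6 + s/6)/3 = 13/18 + j/18 + s/18)
(1/19742 + P(O(7), -28)) - 30216 = (1/19742 + (13/18 + ((1/32)*7)/18 + (1/18)*(-28))) - 30216 = (1/19742 + (13/18 + (1/18)*(7/32) - 14/9)) - 30216 = (1/19742 + (13/18 + 7/576 - 14/9)) - 30216 = (1/19742 - 473/576) - 30216 = -4668695/5685696 - 30216 = -171803659031/5685696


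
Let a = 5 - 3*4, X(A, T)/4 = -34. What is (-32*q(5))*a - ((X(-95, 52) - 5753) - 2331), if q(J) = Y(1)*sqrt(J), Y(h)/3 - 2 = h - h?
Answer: 8220 + 1344*sqrt(5) ≈ 11225.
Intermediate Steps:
X(A, T) = -136 (X(A, T) = 4*(-34) = -136)
a = -7 (a = 5 - 12 = -7)
Y(h) = 6 (Y(h) = 6 + 3*(h - h) = 6 + 3*0 = 6 + 0 = 6)
q(J) = 6*sqrt(J)
(-32*q(5))*a - ((X(-95, 52) - 5753) - 2331) = -192*sqrt(5)*(-7) - ((-136 - 5753) - 2331) = -192*sqrt(5)*(-7) - (-5889 - 2331) = 1344*sqrt(5) - 1*(-8220) = 1344*sqrt(5) + 8220 = 8220 + 1344*sqrt(5)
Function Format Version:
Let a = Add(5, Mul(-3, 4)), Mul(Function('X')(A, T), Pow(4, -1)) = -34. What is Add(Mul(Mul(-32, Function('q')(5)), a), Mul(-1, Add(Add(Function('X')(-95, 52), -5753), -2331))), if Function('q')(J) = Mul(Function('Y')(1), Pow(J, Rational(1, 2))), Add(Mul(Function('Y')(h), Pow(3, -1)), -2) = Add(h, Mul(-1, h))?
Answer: Add(8220, Mul(1344, Pow(5, Rational(1, 2)))) ≈ 11225.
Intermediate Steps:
Function('X')(A, T) = -136 (Function('X')(A, T) = Mul(4, -34) = -136)
a = -7 (a = Add(5, -12) = -7)
Function('Y')(h) = 6 (Function('Y')(h) = Add(6, Mul(3, Add(h, Mul(-1, h)))) = Add(6, Mul(3, 0)) = Add(6, 0) = 6)
Function('q')(J) = Mul(6, Pow(J, Rational(1, 2)))
Add(Mul(Mul(-32, Function('q')(5)), a), Mul(-1, Add(Add(Function('X')(-95, 52), -5753), -2331))) = Add(Mul(Mul(-32, Mul(6, Pow(5, Rational(1, 2)))), -7), Mul(-1, Add(Add(-136, -5753), -2331))) = Add(Mul(Mul(-192, Pow(5, Rational(1, 2))), -7), Mul(-1, Add(-5889, -2331))) = Add(Mul(1344, Pow(5, Rational(1, 2))), Mul(-1, -8220)) = Add(Mul(1344, Pow(5, Rational(1, 2))), 8220) = Add(8220, Mul(1344, Pow(5, Rational(1, 2))))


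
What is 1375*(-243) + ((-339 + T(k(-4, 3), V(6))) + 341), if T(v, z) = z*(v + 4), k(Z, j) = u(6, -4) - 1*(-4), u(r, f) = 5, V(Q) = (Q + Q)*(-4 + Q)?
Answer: -333811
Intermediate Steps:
V(Q) = 2*Q*(-4 + Q) (V(Q) = (2*Q)*(-4 + Q) = 2*Q*(-4 + Q))
k(Z, j) = 9 (k(Z, j) = 5 - 1*(-4) = 5 + 4 = 9)
T(v, z) = z*(4 + v)
1375*(-243) + ((-339 + T(k(-4, 3), V(6))) + 341) = 1375*(-243) + ((-339 + (2*6*(-4 + 6))*(4 + 9)) + 341) = -334125 + ((-339 + (2*6*2)*13) + 341) = -334125 + ((-339 + 24*13) + 341) = -334125 + ((-339 + 312) + 341) = -334125 + (-27 + 341) = -334125 + 314 = -333811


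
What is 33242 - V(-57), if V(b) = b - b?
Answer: 33242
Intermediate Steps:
V(b) = 0
33242 - V(-57) = 33242 - 1*0 = 33242 + 0 = 33242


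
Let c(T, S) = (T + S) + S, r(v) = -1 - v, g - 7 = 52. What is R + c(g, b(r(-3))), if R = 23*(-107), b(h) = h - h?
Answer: -2402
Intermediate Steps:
g = 59 (g = 7 + 52 = 59)
b(h) = 0
c(T, S) = T + 2*S (c(T, S) = (S + T) + S = T + 2*S)
R = -2461
R + c(g, b(r(-3))) = -2461 + (59 + 2*0) = -2461 + (59 + 0) = -2461 + 59 = -2402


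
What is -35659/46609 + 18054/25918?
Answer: -41365538/604006031 ≈ -0.068485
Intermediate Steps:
-35659/46609 + 18054/25918 = -35659*1/46609 + 18054*(1/25918) = -35659/46609 + 9027/12959 = -41365538/604006031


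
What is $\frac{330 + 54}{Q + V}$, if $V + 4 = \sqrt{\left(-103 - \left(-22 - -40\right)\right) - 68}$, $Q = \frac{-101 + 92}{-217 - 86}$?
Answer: $- \frac{7776192}{1044395} - \frac{5875776 i \sqrt{21}}{1044395} \approx -7.4456 - 25.782 i$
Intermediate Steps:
$Q = \frac{3}{101}$ ($Q = - \frac{9}{-303} = \left(-9\right) \left(- \frac{1}{303}\right) = \frac{3}{101} \approx 0.029703$)
$V = -4 + 3 i \sqrt{21}$ ($V = -4 + \sqrt{\left(-103 - \left(-22 - -40\right)\right) - 68} = -4 + \sqrt{\left(-103 - \left(-22 + 40\right)\right) - 68} = -4 + \sqrt{\left(-103 - 18\right) - 68} = -4 + \sqrt{-121 - 68} = -4 + \sqrt{-189} = -4 + 3 i \sqrt{21} \approx -4.0 + 13.748 i$)
$\frac{330 + 54}{Q + V} = \frac{330 + 54}{\frac{3}{101} - \left(4 - 3 i \sqrt{21}\right)} = \frac{384}{- \frac{401}{101} + 3 i \sqrt{21}}$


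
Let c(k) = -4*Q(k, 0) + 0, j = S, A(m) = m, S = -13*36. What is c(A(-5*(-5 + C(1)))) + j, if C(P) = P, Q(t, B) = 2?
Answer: -476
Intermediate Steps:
S = -468
j = -468
c(k) = -8 (c(k) = -4*2 + 0 = -8 + 0 = -8)
c(A(-5*(-5 + C(1)))) + j = -8 - 468 = -476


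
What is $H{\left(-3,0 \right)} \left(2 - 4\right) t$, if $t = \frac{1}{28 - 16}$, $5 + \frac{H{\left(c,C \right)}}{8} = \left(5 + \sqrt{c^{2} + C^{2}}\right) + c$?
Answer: $0$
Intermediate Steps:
$H{\left(c,C \right)} = 8 c + 8 \sqrt{C^{2} + c^{2}}$ ($H{\left(c,C \right)} = -40 + 8 \left(\left(5 + \sqrt{c^{2} + C^{2}}\right) + c\right) = -40 + 8 \left(\left(5 + \sqrt{C^{2} + c^{2}}\right) + c\right) = -40 + 8 \left(5 + c + \sqrt{C^{2} + c^{2}}\right) = -40 + \left(40 + 8 c + 8 \sqrt{C^{2} + c^{2}}\right) = 8 c + 8 \sqrt{C^{2} + c^{2}}$)
$t = \frac{1}{12} \approx 0.083333$
$H{\left(-3,0 \right)} \left(2 - 4\right) t = \left(8 \left(-3\right) + 8 \sqrt{0^{2} + \left(-3\right)^{2}}\right) \left(2 - 4\right) \frac{1}{12} = \left(-24 + 8 \sqrt{0 + 9}\right) \left(2 - 4\right) \frac{1}{12} = \left(-24 + 8 \sqrt{9}\right) \left(-2\right) \frac{1}{12} = \left(-24 + 8 \cdot 3\right) \left(-2\right) \frac{1}{12} = \left(-24 + 24\right) \left(-2\right) \frac{1}{12} = 0 \left(-2\right) \frac{1}{12} = 0 \cdot \frac{1}{12} = 0$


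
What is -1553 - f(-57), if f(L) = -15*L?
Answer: -2408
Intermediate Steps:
-1553 - f(-57) = -1553 - (-15)*(-57) = -1553 - 1*855 = -1553 - 855 = -2408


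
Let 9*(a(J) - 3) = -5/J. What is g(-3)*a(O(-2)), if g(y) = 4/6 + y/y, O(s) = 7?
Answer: 920/189 ≈ 4.8677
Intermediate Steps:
a(J) = 3 - 5/(9*J) (a(J) = 3 + (-5/J)/9 = 3 - 5/(9*J))
g(y) = 5/3 (g(y) = 4*(1/6) + 1 = 2/3 + 1 = 5/3)
g(-3)*a(O(-2)) = 5*(3 - 5/9/7)/3 = 5*(3 - 5/9*1/7)/3 = 5*(3 - 5/63)/3 = (5/3)*(184/63) = 920/189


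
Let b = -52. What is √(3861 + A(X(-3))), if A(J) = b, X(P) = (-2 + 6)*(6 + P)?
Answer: √3809 ≈ 61.717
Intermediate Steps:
X(P) = 24 + 4*P (X(P) = 4*(6 + P) = 24 + 4*P)
A(J) = -52
√(3861 + A(X(-3))) = √(3861 - 52) = √3809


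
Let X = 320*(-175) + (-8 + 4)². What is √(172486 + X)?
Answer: √116502 ≈ 341.32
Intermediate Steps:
X = -55984 (X = -56000 + (-4)² = -56000 + 16 = -55984)
√(172486 + X) = √(172486 - 55984) = √116502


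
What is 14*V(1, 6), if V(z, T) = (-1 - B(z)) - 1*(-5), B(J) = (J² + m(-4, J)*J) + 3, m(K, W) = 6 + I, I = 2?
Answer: -112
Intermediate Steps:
m(K, W) = 8 (m(K, W) = 6 + 2 = 8)
B(J) = 3 + J² + 8*J (B(J) = (J² + 8*J) + 3 = 3 + J² + 8*J)
V(z, T) = 1 - z² - 8*z (V(z, T) = (-1 - (3 + z² + 8*z)) - 1*(-5) = (-1 + (-3 - z² - 8*z)) + 5 = (-4 - z² - 8*z) + 5 = 1 - z² - 8*z)
14*V(1, 6) = 14*(1 - 1*1² - 8*1) = 14*(1 - 1*1 - 8) = 14*(1 - 1 - 8) = 14*(-8) = -112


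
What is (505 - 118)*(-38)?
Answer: -14706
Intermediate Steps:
(505 - 118)*(-38) = 387*(-38) = -14706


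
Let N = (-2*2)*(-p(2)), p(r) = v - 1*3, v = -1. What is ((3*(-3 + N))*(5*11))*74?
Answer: -231990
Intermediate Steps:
p(r) = -4 (p(r) = -1 - 1*3 = -1 - 3 = -4)
N = -16 (N = (-2*2)*(-1*(-4)) = -4*4 = -16)
((3*(-3 + N))*(5*11))*74 = ((3*(-3 - 16))*(5*11))*74 = ((3*(-19))*55)*74 = -57*55*74 = -3135*74 = -231990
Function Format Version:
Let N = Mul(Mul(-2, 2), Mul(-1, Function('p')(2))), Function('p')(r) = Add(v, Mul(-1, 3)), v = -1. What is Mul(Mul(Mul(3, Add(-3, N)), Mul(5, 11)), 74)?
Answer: -231990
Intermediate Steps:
Function('p')(r) = -4 (Function('p')(r) = Add(-1, Mul(-1, 3)) = Add(-1, -3) = -4)
N = -16 (N = Mul(Mul(-2, 2), Mul(-1, -4)) = Mul(-4, 4) = -16)
Mul(Mul(Mul(3, Add(-3, N)), Mul(5, 11)), 74) = Mul(Mul(Mul(3, Add(-3, -16)), Mul(5, 11)), 74) = Mul(Mul(Mul(3, -19), 55), 74) = Mul(Mul(-57, 55), 74) = Mul(-3135, 74) = -231990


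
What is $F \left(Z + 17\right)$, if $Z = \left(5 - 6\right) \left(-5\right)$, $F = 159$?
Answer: $3498$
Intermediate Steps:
$Z = 5$ ($Z = \left(-1\right) \left(-5\right) = 5$)
$F \left(Z + 17\right) = 159 \left(5 + 17\right) = 159 \cdot 22 = 3498$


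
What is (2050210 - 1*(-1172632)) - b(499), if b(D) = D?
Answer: 3222343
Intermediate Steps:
(2050210 - 1*(-1172632)) - b(499) = (2050210 - 1*(-1172632)) - 1*499 = (2050210 + 1172632) - 499 = 3222842 - 499 = 3222343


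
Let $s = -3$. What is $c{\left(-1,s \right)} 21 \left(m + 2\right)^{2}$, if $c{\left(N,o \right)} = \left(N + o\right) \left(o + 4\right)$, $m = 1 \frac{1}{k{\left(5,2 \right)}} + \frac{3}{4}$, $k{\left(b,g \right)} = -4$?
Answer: $-525$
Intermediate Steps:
$m = \frac{1}{2}$ ($m = 1 \frac{1}{-4} + \frac{3}{4} = 1 \left(- \frac{1}{4}\right) + 3 \cdot \frac{1}{4} = - \frac{1}{4} + \frac{3}{4} = \frac{1}{2} \approx 0.5$)
$c{\left(N,o \right)} = \left(4 + o\right) \left(N + o\right)$ ($c{\left(N,o \right)} = \left(N + o\right) \left(4 + o\right) = \left(4 + o\right) \left(N + o\right)$)
$c{\left(-1,s \right)} 21 \left(m + 2\right)^{2} = \left(\left(-3\right)^{2} + 4 \left(-1\right) + 4 \left(-3\right) - -3\right) 21 \left(\frac{1}{2} + 2\right)^{2} = \left(9 - 4 - 12 + 3\right) 21 \left(\frac{5}{2}\right)^{2} = \left(-4\right) 21 \cdot \frac{25}{4} = \left(-84\right) \frac{25}{4} = -525$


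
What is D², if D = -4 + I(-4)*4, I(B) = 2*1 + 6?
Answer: 784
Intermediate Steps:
I(B) = 8 (I(B) = 2 + 6 = 8)
D = 28 (D = -4 + 8*4 = -4 + 32 = 28)
D² = 28² = 784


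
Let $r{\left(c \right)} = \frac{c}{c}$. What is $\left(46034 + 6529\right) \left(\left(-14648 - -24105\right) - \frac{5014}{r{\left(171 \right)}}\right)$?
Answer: $233537409$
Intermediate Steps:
$r{\left(c \right)} = 1$
$\left(46034 + 6529\right) \left(\left(-14648 - -24105\right) - \frac{5014}{r{\left(171 \right)}}\right) = \left(46034 + 6529\right) \left(\left(-14648 - -24105\right) - \frac{5014}{1}\right) = 52563 \left(\left(-14648 + 24105\right) - 5014\right) = 52563 \left(9457 - 5014\right) = 52563 \cdot 4443 = 233537409$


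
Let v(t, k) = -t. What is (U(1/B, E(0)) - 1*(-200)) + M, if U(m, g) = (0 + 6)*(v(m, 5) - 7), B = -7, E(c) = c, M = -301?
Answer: -995/7 ≈ -142.14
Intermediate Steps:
U(m, g) = -42 - 6*m (U(m, g) = (0 + 6)*(-m - 7) = 6*(-7 - m) = -42 - 6*m)
(U(1/B, E(0)) - 1*(-200)) + M = ((-42 - 6/(-7)) - 1*(-200)) - 301 = ((-42 - 6*(-⅐)) + 200) - 301 = ((-42 + 6/7) + 200) - 301 = (-288/7 + 200) - 301 = 1112/7 - 301 = -995/7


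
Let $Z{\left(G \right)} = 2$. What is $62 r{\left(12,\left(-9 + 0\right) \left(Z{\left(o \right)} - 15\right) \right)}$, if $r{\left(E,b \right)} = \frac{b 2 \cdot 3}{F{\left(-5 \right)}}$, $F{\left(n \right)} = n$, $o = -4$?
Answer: $- \frac{43524}{5} \approx -8704.8$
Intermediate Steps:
$r{\left(E,b \right)} = - \frac{6 b}{5}$ ($r{\left(E,b \right)} = \frac{b 2 \cdot 3}{-5} = 2 b 3 \left(- \frac{1}{5}\right) = 6 b \left(- \frac{1}{5}\right) = - \frac{6 b}{5}$)
$62 r{\left(12,\left(-9 + 0\right) \left(Z{\left(o \right)} - 15\right) \right)} = 62 \left(- \frac{6 \left(-9 + 0\right) \left(2 - 15\right)}{5}\right) = 62 \left(- \frac{6 \left(\left(-9\right) \left(-13\right)\right)}{5}\right) = 62 \left(\left(- \frac{6}{5}\right) 117\right) = 62 \left(- \frac{702}{5}\right) = - \frac{43524}{5}$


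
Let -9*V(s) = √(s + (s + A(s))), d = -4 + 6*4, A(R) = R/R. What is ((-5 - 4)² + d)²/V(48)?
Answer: -91809*√97/97 ≈ -9321.8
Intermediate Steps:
A(R) = 1
d = 20 (d = -4 + 24 = 20)
V(s) = -√(1 + 2*s)/9 (V(s) = -√(s + (s + 1))/9 = -√(s + (1 + s))/9 = -√(1 + 2*s)/9)
((-5 - 4)² + d)²/V(48) = ((-5 - 4)² + 20)²/((-√(1 + 2*48)/9)) = ((-9)² + 20)²/((-√(1 + 96)/9)) = (81 + 20)²/((-√97/9)) = 101²*(-9*√97/97) = 10201*(-9*√97/97) = -91809*√97/97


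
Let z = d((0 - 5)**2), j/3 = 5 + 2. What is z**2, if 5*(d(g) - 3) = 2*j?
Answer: 3249/25 ≈ 129.96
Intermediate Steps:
j = 21 (j = 3*(5 + 2) = 3*7 = 21)
d(g) = 57/5 (d(g) = 3 + (2*21)/5 = 3 + (1/5)*42 = 3 + 42/5 = 57/5)
z = 57/5 ≈ 11.400
z**2 = (57/5)**2 = 3249/25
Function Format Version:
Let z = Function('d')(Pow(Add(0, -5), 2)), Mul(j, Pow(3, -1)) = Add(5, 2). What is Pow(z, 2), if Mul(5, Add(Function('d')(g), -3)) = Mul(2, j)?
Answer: Rational(3249, 25) ≈ 129.96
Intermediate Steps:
j = 21 (j = Mul(3, Add(5, 2)) = Mul(3, 7) = 21)
Function('d')(g) = Rational(57, 5) (Function('d')(g) = Add(3, Mul(Rational(1, 5), Mul(2, 21))) = Add(3, Mul(Rational(1, 5), 42)) = Add(3, Rational(42, 5)) = Rational(57, 5))
z = Rational(57, 5) ≈ 11.400
Pow(z, 2) = Pow(Rational(57, 5), 2) = Rational(3249, 25)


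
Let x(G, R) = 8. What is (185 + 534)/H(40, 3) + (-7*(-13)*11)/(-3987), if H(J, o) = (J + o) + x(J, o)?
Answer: 938534/67779 ≈ 13.847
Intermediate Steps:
H(J, o) = 8 + J + o (H(J, o) = (J + o) + 8 = 8 + J + o)
(185 + 534)/H(40, 3) + (-7*(-13)*11)/(-3987) = (185 + 534)/(8 + 40 + 3) + (-7*(-13)*11)/(-3987) = 719/51 + (91*11)*(-1/3987) = 719*(1/51) + 1001*(-1/3987) = 719/51 - 1001/3987 = 938534/67779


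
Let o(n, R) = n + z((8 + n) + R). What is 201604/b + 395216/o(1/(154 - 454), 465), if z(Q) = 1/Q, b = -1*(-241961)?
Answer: -4070806671059701204/12557533939 ≈ -3.2417e+8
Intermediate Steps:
b = 241961
o(n, R) = n + 1/(8 + R + n) (o(n, R) = n + 1/((8 + n) + R) = n + 1/(8 + R + n))
201604/b + 395216/o(1/(154 - 454), 465) = 201604/241961 + 395216/(1/(154 - 454) + 1/(8 + 465 + 1/(154 - 454))) = 201604*(1/241961) + 395216/(1/(-300) + 1/(8 + 465 + 1/(-300))) = 201604/241961 + 395216/(-1/300 + 1/(8 + 465 - 1/300)) = 201604/241961 + 395216/(-1/300 + 1/(141899/300)) = 201604/241961 + 395216/(-1/300 + 300/141899) = 201604/241961 + 395216/(-51899/42569700) = 201604/241961 + 395216*(-42569700/51899) = 201604/241961 - 16824226555200/51899 = -4070806671059701204/12557533939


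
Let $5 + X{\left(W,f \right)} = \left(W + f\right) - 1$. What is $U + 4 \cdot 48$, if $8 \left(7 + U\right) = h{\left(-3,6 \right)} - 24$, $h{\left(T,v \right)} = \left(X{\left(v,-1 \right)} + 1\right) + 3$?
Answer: $\frac{1459}{8} \approx 182.38$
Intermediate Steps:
$X{\left(W,f \right)} = -6 + W + f$ ($X{\left(W,f \right)} = -5 - \left(1 - W - f\right) = -5 + \left(-1 + W + f\right) = -6 + W + f$)
$h{\left(T,v \right)} = -3 + v$ ($h{\left(T,v \right)} = \left(\left(-6 + v - 1\right) + 1\right) + 3 = \left(\left(-7 + v\right) + 1\right) + 3 = \left(-6 + v\right) + 3 = -3 + v$)
$U = - \frac{77}{8}$ ($U = -7 + \frac{\left(-3 + 6\right) - 24}{8} = -7 + \frac{3 - 24}{8} = -7 + \frac{1}{8} \left(-21\right) = -7 - \frac{21}{8} = - \frac{77}{8} \approx -9.625$)
$U + 4 \cdot 48 = - \frac{77}{8} + 4 \cdot 48 = - \frac{77}{8} + 192 = \frac{1459}{8}$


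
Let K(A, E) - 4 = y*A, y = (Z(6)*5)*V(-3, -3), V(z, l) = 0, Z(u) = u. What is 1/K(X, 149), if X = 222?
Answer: ¼ ≈ 0.25000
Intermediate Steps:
y = 0 (y = (6*5)*0 = 30*0 = 0)
K(A, E) = 4 (K(A, E) = 4 + 0*A = 4 + 0 = 4)
1/K(X, 149) = 1/4 = ¼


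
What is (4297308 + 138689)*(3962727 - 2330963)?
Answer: 7238500208708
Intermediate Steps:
(4297308 + 138689)*(3962727 - 2330963) = 4435997*1631764 = 7238500208708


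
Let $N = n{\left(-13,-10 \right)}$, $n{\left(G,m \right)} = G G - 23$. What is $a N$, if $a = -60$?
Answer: $-8760$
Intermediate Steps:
$n{\left(G,m \right)} = -23 + G^{2}$ ($n{\left(G,m \right)} = G^{2} - 23 = -23 + G^{2}$)
$N = 146$ ($N = -23 + \left(-13\right)^{2} = -23 + 169 = 146$)
$a N = \left(-60\right) 146 = -8760$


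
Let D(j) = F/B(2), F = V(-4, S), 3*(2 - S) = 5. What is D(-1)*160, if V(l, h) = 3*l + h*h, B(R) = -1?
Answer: 17120/9 ≈ 1902.2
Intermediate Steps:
S = ⅓ (S = 2 - ⅓*5 = 2 - 5/3 = ⅓ ≈ 0.33333)
V(l, h) = h² + 3*l (V(l, h) = 3*l + h² = h² + 3*l)
F = -107/9 (F = (⅓)² + 3*(-4) = ⅑ - 12 = -107/9 ≈ -11.889)
D(j) = 107/9 (D(j) = -107/9/(-1) = -107/9*(-1) = 107/9)
D(-1)*160 = (107/9)*160 = 17120/9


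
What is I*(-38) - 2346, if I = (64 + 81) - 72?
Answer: -5120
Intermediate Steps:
I = 73 (I = 145 - 72 = 73)
I*(-38) - 2346 = 73*(-38) - 2346 = -2774 - 2346 = -5120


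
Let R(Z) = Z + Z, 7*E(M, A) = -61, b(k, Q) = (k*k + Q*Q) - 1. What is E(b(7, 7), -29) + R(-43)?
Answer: -663/7 ≈ -94.714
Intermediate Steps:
b(k, Q) = -1 + Q**2 + k**2 (b(k, Q) = (k**2 + Q**2) - 1 = (Q**2 + k**2) - 1 = -1 + Q**2 + k**2)
E(M, A) = -61/7 (E(M, A) = (1/7)*(-61) = -61/7)
R(Z) = 2*Z
E(b(7, 7), -29) + R(-43) = -61/7 + 2*(-43) = -61/7 - 86 = -663/7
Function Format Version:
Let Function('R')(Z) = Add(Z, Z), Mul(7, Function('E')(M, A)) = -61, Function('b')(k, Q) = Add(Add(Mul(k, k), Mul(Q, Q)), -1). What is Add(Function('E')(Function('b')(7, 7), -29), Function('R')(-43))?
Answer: Rational(-663, 7) ≈ -94.714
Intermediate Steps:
Function('b')(k, Q) = Add(-1, Pow(Q, 2), Pow(k, 2)) (Function('b')(k, Q) = Add(Add(Pow(k, 2), Pow(Q, 2)), -1) = Add(Add(Pow(Q, 2), Pow(k, 2)), -1) = Add(-1, Pow(Q, 2), Pow(k, 2)))
Function('E')(M, A) = Rational(-61, 7) (Function('E')(M, A) = Mul(Rational(1, 7), -61) = Rational(-61, 7))
Function('R')(Z) = Mul(2, Z)
Add(Function('E')(Function('b')(7, 7), -29), Function('R')(-43)) = Add(Rational(-61, 7), Mul(2, -43)) = Add(Rational(-61, 7), -86) = Rational(-663, 7)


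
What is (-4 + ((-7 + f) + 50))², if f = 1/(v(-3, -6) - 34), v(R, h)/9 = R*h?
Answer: 24930049/16384 ≈ 1521.6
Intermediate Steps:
v(R, h) = 9*R*h (v(R, h) = 9*(R*h) = 9*R*h)
f = 1/128 (f = 1/(9*(-3)*(-6) - 34) = 1/(162 - 34) = 1/128 ≈ 0.0078125)
(-4 + ((-7 + f) + 50))² = (-4 + ((-7 + 1/128) + 50))² = (-4 + (-895/128 + 50))² = (-4 + 5505/128)² = (4993/128)² = 24930049/16384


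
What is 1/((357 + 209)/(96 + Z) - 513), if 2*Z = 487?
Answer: -679/347195 ≈ -0.0019557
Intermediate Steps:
Z = 487/2 (Z = (½)*487 = 487/2 ≈ 243.50)
1/((357 + 209)/(96 + Z) - 513) = 1/((357 + 209)/(96 + 487/2) - 513) = 1/(566/(679/2) - 513) = 1/(566*(2/679) - 513) = 1/(1132/679 - 513) = 1/(-347195/679) = -679/347195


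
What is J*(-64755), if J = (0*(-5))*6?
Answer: 0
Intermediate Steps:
J = 0 (J = 0*6 = 0)
J*(-64755) = 0*(-64755) = 0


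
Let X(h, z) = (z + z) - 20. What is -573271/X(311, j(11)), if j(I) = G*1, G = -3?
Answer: 573271/26 ≈ 22049.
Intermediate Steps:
j(I) = -3 (j(I) = -3*1 = -3)
X(h, z) = -20 + 2*z (X(h, z) = 2*z - 20 = -20 + 2*z)
-573271/X(311, j(11)) = -573271/(-20 + 2*(-3)) = -573271/(-20 - 6) = -573271/(-26) = -573271*(-1/26) = 573271/26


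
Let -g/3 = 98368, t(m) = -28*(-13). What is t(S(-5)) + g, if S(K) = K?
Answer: -294740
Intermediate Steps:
t(m) = 364
g = -295104 (g = -3*98368 = -295104)
t(S(-5)) + g = 364 - 295104 = -294740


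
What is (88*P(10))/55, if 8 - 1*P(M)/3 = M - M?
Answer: 192/5 ≈ 38.400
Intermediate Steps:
P(M) = 24 (P(M) = 24 - 3*(M - M) = 24 - 3*0 = 24 + 0 = 24)
(88*P(10))/55 = (88*24)/55 = 2112*(1/55) = 192/5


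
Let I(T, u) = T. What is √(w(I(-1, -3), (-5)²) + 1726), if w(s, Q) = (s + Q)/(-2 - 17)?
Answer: √622630/19 ≈ 41.530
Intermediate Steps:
w(s, Q) = -Q/19 - s/19 (w(s, Q) = (Q + s)/(-19) = (Q + s)*(-1/19) = -Q/19 - s/19)
√(w(I(-1, -3), (-5)²) + 1726) = √((-1/19*(-5)² - 1/19*(-1)) + 1726) = √((-1/19*25 + 1/19) + 1726) = √((-25/19 + 1/19) + 1726) = √(-24/19 + 1726) = √(32770/19) = √622630/19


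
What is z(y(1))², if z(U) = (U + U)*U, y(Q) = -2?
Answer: 64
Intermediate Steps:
z(U) = 2*U² (z(U) = (2*U)*U = 2*U²)
z(y(1))² = (2*(-2)²)² = (2*4)² = 8² = 64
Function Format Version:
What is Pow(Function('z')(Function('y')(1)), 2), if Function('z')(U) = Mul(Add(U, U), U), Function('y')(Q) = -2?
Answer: 64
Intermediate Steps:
Function('z')(U) = Mul(2, Pow(U, 2)) (Function('z')(U) = Mul(Mul(2, U), U) = Mul(2, Pow(U, 2)))
Pow(Function('z')(Function('y')(1)), 2) = Pow(Mul(2, Pow(-2, 2)), 2) = Pow(Mul(2, 4), 2) = Pow(8, 2) = 64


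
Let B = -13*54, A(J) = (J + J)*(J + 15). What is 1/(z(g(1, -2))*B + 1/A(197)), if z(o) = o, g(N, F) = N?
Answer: -83528/58636655 ≈ -0.0014245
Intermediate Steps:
A(J) = 2*J*(15 + J) (A(J) = (2*J)*(15 + J) = 2*J*(15 + J))
B = -702
1/(z(g(1, -2))*B + 1/A(197)) = 1/(1*(-702) + 1/(2*197*(15 + 197))) = 1/(-702 + 1/(2*197*212)) = 1/(-702 + 1/83528) = 1/(-58636655/83528) = -83528/58636655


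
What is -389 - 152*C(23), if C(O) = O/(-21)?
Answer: -4673/21 ≈ -222.52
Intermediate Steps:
C(O) = -O/21 (C(O) = O*(-1/21) = -O/21)
-389 - 152*C(23) = -389 - (-152)*23/21 = -389 - 152*(-23/21) = -389 + 3496/21 = -4673/21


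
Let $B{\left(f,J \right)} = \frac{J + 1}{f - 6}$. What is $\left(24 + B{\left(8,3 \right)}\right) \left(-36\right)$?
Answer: $-936$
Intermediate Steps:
$B{\left(f,J \right)} = \frac{1 + J}{-6 + f}$
$\left(24 + B{\left(8,3 \right)}\right) \left(-36\right) = \left(24 + \frac{1 + 3}{-6 + 8}\right) \left(-36\right) = \left(24 + \frac{1}{2} \cdot 4\right) \left(-36\right) = \left(24 + 2\right) \left(-36\right) = 26 \left(-36\right) = -936$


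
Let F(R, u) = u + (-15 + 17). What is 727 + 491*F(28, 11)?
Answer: 7110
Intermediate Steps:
F(R, u) = 2 + u (F(R, u) = u + 2 = 2 + u)
727 + 491*F(28, 11) = 727 + 491*(2 + 11) = 727 + 491*13 = 727 + 6383 = 7110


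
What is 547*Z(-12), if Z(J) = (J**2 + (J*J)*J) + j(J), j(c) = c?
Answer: -873012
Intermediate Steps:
Z(J) = J + J**2 + J**3 (Z(J) = (J**2 + (J*J)*J) + J = (J**2 + J**2*J) + J = (J**2 + J**3) + J = J + J**2 + J**3)
547*Z(-12) = 547*(-12*(1 - 12 + (-12)**2)) = 547*(-12*(1 - 12 + 144)) = 547*(-12*133) = 547*(-1596) = -873012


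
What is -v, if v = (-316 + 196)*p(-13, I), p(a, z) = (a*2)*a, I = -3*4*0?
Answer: 40560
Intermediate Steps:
I = 0 (I = -12*0 = 0)
p(a, z) = 2*a**2 (p(a, z) = (2*a)*a = 2*a**2)
v = -40560 (v = (-316 + 196)*(2*(-13)**2) = -240*169 = -120*338 = -40560)
-v = -1*(-40560) = 40560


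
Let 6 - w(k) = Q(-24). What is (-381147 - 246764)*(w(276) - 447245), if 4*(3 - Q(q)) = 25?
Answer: 1123296988073/4 ≈ 2.8082e+11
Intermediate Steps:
Q(q) = -13/4 (Q(q) = 3 - ¼*25 = 3 - 25/4 = -13/4)
w(k) = 37/4 (w(k) = 6 - 1*(-13/4) = 6 + 13/4 = 37/4)
(-381147 - 246764)*(w(276) - 447245) = (-381147 - 246764)*(37/4 - 447245) = -627911*(-1788943/4) = 1123296988073/4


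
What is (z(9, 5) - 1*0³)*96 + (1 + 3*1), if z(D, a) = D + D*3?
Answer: 3460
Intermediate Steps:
z(D, a) = 4*D (z(D, a) = D + 3*D = 4*D)
(z(9, 5) - 1*0³)*96 + (1 + 3*1) = (4*9 - 1*0³)*96 + (1 + 3*1) = (36 - 1*0)*96 + (1 + 3) = (36 + 0)*96 + 4 = 36*96 + 4 = 3456 + 4 = 3460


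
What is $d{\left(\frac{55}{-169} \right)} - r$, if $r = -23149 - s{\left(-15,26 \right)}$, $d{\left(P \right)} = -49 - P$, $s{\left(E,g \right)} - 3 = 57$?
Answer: $\frac{3914095}{169} \approx 23160.0$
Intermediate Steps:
$s{\left(E,g \right)} = 60$ ($s{\left(E,g \right)} = 3 + 57 = 60$)
$r = -23209$ ($r = -23149 - 60 = -23209$)
$d{\left(\frac{55}{-169} \right)} - r = \left(-49 - \frac{55}{-169}\right) - -23209 = \left(-49 - 55 \left(- \frac{1}{169}\right)\right) + 23209 = \left(-49 - - \frac{55}{169}\right) + 23209 = \left(-49 + \frac{55}{169}\right) + 23209 = - \frac{8226}{169} + 23209 = \frac{3914095}{169}$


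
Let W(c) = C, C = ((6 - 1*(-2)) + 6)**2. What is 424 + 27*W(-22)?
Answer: 5716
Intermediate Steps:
C = 196 (C = ((6 + 2) + 6)**2 = (8 + 6)**2 = 14**2 = 196)
W(c) = 196
424 + 27*W(-22) = 424 + 27*196 = 424 + 5292 = 5716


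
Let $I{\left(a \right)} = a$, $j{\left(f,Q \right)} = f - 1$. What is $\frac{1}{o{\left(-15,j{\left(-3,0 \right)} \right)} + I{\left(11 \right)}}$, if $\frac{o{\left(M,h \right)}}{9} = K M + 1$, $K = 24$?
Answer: $- \frac{1}{3220} \approx -0.00031056$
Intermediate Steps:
$j{\left(f,Q \right)} = -1 + f$
$o{\left(M,h \right)} = 9 + 216 M$ ($o{\left(M,h \right)} = 9 \left(24 M + 1\right) = 9 \left(1 + 24 M\right) = 9 + 216 M$)
$\frac{1}{o{\left(-15,j{\left(-3,0 \right)} \right)} + I{\left(11 \right)}} = \frac{1}{\left(9 + 216 \left(-15\right)\right) + 11} = \frac{1}{\left(9 - 3240\right) + 11} = \frac{1}{-3231 + 11} = \frac{1}{-3220} = - \frac{1}{3220}$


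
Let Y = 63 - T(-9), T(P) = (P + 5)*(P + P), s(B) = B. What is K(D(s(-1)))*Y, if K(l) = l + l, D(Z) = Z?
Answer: 18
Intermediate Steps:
T(P) = 2*P*(5 + P) (T(P) = (5 + P)*(2*P) = 2*P*(5 + P))
Y = -9 (Y = 63 - 2*(-9)*(5 - 9) = 63 - 2*(-9)*(-4) = 63 - 1*72 = 63 - 72 = -9)
K(l) = 2*l
K(D(s(-1)))*Y = (2*(-1))*(-9) = -2*(-9) = 18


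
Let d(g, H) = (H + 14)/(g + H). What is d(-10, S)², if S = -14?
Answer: 0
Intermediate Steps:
d(g, H) = (14 + H)/(H + g)
d(-10, S)² = ((14 - 14)/(-14 - 10))² = (0/(-24))² = (-1/24*0)² = 0² = 0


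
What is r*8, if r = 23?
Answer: 184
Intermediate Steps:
r*8 = 23*8 = 184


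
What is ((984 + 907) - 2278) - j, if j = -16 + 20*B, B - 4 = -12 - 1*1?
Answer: -191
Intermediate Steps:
B = -9 (B = 4 + (-12 - 1*1) = 4 + (-12 - 1) = 4 - 13 = -9)
j = -196 (j = -16 + 20*(-9) = -16 - 180 = -196)
((984 + 907) - 2278) - j = ((984 + 907) - 2278) - 1*(-196) = (1891 - 2278) + 196 = -387 + 196 = -191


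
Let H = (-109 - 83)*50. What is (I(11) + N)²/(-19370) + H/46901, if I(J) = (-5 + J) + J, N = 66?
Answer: -509052989/908472370 ≈ -0.56034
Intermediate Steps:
I(J) = -5 + 2*J
H = -9600 (H = -192*50 = -9600)
(I(11) + N)²/(-19370) + H/46901 = ((-5 + 2*11) + 66)²/(-19370) - 9600/46901 = ((-5 + 22) + 66)²*(-1/19370) - 9600*1/46901 = (17 + 66)²*(-1/19370) - 9600/46901 = 83²*(-1/19370) - 9600/46901 = 6889*(-1/19370) - 9600/46901 = -6889/19370 - 9600/46901 = -509052989/908472370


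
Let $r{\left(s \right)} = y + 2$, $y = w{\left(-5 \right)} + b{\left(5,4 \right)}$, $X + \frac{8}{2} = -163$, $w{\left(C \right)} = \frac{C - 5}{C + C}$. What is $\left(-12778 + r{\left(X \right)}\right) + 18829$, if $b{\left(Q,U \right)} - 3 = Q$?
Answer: $6062$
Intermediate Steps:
$b{\left(Q,U \right)} = 3 + Q$
$w{\left(C \right)} = \frac{-5 + C}{2 C}$
$X = -167$ ($X = -4 - 163 = -167$)
$y = 9$ ($y = \frac{-5 - 5}{2 \left(-5\right)} + \left(3 + 5\right) = \frac{1}{2} \left(- \frac{1}{5}\right) \left(-10\right) + 8 = 1 + 8 = 9$)
$r{\left(s \right)} = 11$ ($r{\left(s \right)} = 9 + 2 = 11$)
$\left(-12778 + r{\left(X \right)}\right) + 18829 = \left(-12778 + 11\right) + 18829 = -12767 + 18829 = 6062$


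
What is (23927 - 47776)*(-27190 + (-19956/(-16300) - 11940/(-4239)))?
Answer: 3733228788115757/5757975 ≈ 6.4836e+8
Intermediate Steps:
(23927 - 47776)*(-27190 + (-19956/(-16300) - 11940/(-4239))) = -23849*(-27190 + (-19956*(-1/16300) - 11940*(-1/4239))) = -23849*(-27190 + (4989/4075 + 3980/1413)) = -23849*(-27190 + 23267957/5757975) = -23849*(-156536072293/5757975) = 3733228788115757/5757975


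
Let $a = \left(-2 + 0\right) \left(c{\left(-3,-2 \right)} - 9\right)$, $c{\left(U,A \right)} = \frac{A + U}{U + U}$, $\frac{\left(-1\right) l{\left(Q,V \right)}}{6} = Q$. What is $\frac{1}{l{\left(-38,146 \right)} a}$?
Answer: $\frac{1}{3724} \approx 0.00026853$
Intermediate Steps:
$l{\left(Q,V \right)} = - 6 Q$
$c{\left(U,A \right)} = \frac{A + U}{2 U}$
$a = \frac{49}{3}$ ($a = \left(-2 + 0\right) \left(\frac{-2 - 3}{2 \left(-3\right)} - 9\right) = - 2 \left(\frac{1}{2} \left(- \frac{1}{3}\right) \left(-5\right) - 9\right) = - 2 \left(\frac{5}{6} - 9\right) = \left(-2\right) \left(- \frac{49}{6}\right) = \frac{49}{3} \approx 16.333$)
$\frac{1}{l{\left(-38,146 \right)} a} = \frac{1}{\left(-6\right) \left(-38\right) \frac{49}{3}} = \frac{1}{228 \cdot \frac{49}{3}} = \frac{1}{3724}$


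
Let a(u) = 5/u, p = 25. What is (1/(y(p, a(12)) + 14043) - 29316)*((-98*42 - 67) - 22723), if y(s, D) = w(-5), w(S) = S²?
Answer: 5548252452611/7034 ≈ 7.8878e+8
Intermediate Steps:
y(s, D) = 25 (y(s, D) = (-5)² = 25)
(1/(y(p, a(12)) + 14043) - 29316)*((-98*42 - 67) - 22723) = (1/(25 + 14043) - 29316)*((-98*42 - 67) - 22723) = (1/14068 - 29316)*((-4116 - 67) - 22723) = (1/14068 - 29316)*(-4183 - 22723) = -412417487/14068*(-26906) = 5548252452611/7034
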